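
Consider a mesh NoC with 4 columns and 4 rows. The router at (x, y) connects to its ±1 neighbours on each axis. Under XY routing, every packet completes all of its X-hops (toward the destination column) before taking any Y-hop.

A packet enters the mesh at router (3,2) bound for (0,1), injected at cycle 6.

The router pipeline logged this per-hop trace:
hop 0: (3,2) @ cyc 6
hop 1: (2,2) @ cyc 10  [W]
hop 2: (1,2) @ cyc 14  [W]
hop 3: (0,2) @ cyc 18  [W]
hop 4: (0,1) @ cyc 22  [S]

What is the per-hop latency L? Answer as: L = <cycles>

L = 4

From hop 0 (6) to hop 1 (10): +4 cycles.
Per-hop latency L = Δcyc = 4.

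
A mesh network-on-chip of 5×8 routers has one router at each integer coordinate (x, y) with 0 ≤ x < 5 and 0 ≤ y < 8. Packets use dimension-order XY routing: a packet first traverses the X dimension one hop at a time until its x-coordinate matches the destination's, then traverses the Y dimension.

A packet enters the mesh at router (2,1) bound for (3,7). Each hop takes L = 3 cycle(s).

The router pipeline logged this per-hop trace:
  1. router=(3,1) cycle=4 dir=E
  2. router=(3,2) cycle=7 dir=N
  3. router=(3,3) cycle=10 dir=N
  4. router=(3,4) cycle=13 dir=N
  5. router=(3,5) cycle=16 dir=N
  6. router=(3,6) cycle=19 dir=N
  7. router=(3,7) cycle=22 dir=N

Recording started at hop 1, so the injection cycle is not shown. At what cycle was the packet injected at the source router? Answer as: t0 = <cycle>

t0 = 1

cyc[1] = 4 and cyc[k] = t0 + k·L for every k.
t0 = cyc[1] − L = 4 − 3 = 1.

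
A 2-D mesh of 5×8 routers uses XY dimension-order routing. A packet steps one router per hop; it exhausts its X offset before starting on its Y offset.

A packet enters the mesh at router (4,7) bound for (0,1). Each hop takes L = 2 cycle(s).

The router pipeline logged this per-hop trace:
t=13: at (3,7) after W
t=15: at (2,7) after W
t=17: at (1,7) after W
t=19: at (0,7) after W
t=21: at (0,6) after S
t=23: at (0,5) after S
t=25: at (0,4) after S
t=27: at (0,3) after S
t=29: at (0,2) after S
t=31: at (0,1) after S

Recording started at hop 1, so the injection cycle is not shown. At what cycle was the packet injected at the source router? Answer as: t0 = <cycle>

At hop 1 the cycle is 13; in general cyc_k = t0 + kL.
So t0 = 13 − 1·2 = 11.

t0 = 11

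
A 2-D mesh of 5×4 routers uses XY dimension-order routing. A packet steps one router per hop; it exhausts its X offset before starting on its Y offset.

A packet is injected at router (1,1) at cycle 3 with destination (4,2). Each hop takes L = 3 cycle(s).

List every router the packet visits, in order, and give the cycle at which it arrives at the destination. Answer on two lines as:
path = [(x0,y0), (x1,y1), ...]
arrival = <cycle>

path = [(1,1), (2,1), (3,1), (4,1), (4,2)]
arrival = 15

[0] x=1 y=1 t=3
[1] x=2 y=1 t=6 →E
[2] x=3 y=1 t=9 →E
[3] x=4 y=1 t=12 →E
[4] x=4 y=2 t=15 →N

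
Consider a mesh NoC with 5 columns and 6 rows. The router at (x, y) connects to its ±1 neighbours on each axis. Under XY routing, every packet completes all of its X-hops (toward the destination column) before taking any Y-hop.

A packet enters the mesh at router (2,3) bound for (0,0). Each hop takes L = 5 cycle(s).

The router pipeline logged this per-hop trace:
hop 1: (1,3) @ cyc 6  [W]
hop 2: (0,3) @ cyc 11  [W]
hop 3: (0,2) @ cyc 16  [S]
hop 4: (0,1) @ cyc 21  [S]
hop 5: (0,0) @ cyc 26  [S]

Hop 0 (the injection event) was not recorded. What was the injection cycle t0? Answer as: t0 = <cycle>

t0 = 1

At hop 1 the cycle is 6; in general cyc_k = t0 + kL.
Subtract one hop: t0 = 6 − 5 = 1.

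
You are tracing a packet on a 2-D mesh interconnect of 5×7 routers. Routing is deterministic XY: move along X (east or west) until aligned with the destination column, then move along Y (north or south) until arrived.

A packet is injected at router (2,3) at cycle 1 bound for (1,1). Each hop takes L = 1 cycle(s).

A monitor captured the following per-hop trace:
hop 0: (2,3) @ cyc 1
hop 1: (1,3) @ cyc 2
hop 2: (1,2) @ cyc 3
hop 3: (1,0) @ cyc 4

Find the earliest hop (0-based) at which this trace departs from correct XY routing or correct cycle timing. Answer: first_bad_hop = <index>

first_bad_hop = 3

check 1→ d=(-1,0) cyc+1: ok
check 2→ d=(0,-1) cyc+1: ok
check 3→ d=(0,-2) cyc+1: BAD: non-unit step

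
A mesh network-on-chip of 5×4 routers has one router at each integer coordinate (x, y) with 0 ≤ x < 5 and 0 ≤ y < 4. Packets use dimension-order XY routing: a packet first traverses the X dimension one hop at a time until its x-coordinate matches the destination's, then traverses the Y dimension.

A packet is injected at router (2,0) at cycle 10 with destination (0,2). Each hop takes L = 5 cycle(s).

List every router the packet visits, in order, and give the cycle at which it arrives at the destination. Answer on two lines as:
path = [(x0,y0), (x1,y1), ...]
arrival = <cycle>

[0] x=2 y=0 t=10
[1] x=1 y=0 t=15 →W
[2] x=0 y=0 t=20 →W
[3] x=0 y=1 t=25 →N
[4] x=0 y=2 t=30 →N

path = [(2,0), (1,0), (0,0), (0,1), (0,2)]
arrival = 30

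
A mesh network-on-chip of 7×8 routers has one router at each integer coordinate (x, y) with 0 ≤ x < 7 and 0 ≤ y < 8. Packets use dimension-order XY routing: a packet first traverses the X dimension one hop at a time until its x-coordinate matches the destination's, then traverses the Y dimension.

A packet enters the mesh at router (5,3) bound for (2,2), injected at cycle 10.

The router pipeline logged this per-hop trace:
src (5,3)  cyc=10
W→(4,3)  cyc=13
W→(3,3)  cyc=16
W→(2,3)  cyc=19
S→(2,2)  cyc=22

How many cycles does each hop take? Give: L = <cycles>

L = 3

Δcyc across hop 0→1: 13 − 10 = 3.
One hop costs L cycles, so L = 3.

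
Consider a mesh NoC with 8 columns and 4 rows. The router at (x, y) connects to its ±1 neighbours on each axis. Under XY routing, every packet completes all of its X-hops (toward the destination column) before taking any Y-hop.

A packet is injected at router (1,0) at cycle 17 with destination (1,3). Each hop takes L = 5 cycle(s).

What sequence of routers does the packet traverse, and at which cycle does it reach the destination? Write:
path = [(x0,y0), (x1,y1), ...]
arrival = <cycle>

#0 — 1,0 | c17
#1 — 1,1 | c22 | N
#2 — 1,2 | c27 | N
#3 — 1,3 | c32 | N

path = [(1,0), (1,1), (1,2), (1,3)]
arrival = 32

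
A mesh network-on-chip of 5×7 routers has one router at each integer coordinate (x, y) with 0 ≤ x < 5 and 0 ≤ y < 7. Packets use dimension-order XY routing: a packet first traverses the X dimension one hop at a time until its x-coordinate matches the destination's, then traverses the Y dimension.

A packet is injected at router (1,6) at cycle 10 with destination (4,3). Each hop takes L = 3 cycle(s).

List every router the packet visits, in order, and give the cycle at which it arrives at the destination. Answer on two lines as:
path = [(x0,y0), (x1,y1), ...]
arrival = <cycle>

path = [(1,6), (2,6), (3,6), (4,6), (4,5), (4,4), (4,3)]
arrival = 28

  0. router=(1,6) cycle=10 (inject)
  1. router=(2,6) cycle=13 dir=E
  2. router=(3,6) cycle=16 dir=E
  3. router=(4,6) cycle=19 dir=E
  4. router=(4,5) cycle=22 dir=S
  5. router=(4,4) cycle=25 dir=S
  6. router=(4,3) cycle=28 dir=S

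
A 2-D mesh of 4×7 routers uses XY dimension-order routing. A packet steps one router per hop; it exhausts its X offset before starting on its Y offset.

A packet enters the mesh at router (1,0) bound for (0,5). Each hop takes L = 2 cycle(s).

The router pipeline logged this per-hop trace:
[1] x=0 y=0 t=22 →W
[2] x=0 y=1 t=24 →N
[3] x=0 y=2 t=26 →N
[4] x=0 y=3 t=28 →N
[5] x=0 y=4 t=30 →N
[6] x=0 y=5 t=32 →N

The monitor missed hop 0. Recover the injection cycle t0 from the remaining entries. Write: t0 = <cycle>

t0 = 20

cyc[1] = 22 and cyc[k] = t0 + k·L for every k.
Therefore t0 = 22 − L = 20.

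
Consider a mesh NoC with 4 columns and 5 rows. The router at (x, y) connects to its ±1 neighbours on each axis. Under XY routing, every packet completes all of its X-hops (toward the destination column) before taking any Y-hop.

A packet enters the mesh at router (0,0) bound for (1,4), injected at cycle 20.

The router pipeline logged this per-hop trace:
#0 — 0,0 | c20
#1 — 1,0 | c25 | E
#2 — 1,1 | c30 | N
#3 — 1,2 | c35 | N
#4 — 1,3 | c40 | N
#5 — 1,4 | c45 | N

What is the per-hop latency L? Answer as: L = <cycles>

L = 5

Δcyc across hop 0→1: 25 − 20 = 5.
Each hop adds L, hence L = 5.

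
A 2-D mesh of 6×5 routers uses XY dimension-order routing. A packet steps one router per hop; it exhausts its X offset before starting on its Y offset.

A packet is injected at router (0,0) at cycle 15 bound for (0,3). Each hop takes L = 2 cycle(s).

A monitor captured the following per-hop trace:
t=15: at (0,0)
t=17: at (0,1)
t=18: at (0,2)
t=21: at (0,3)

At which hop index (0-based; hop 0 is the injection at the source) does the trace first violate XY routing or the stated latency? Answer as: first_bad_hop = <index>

[1] (+0,+1) / 2c ⇒ ok
[2] (+0,+1) / 1c ⇒ BAD: Δcyc=1≠L

first_bad_hop = 2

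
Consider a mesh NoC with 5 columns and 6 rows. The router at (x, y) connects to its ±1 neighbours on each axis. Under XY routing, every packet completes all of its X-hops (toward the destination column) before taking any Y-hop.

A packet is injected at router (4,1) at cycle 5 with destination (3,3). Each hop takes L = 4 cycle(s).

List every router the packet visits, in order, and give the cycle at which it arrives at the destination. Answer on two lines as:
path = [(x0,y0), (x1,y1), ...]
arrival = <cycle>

path = [(4,1), (3,1), (3,2), (3,3)]
arrival = 17

src (4,1)  cyc=5
W→(3,1)  cyc=9
N→(3,2)  cyc=13
N→(3,3)  cyc=17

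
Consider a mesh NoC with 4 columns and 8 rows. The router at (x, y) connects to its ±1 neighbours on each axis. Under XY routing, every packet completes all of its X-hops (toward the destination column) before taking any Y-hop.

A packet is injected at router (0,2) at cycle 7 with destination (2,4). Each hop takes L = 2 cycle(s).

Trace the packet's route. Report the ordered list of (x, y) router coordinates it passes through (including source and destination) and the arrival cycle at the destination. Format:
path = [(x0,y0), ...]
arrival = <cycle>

src (0,2)  cyc=7
E→(1,2)  cyc=9
E→(2,2)  cyc=11
N→(2,3)  cyc=13
N→(2,4)  cyc=15

path = [(0,2), (1,2), (2,2), (2,3), (2,4)]
arrival = 15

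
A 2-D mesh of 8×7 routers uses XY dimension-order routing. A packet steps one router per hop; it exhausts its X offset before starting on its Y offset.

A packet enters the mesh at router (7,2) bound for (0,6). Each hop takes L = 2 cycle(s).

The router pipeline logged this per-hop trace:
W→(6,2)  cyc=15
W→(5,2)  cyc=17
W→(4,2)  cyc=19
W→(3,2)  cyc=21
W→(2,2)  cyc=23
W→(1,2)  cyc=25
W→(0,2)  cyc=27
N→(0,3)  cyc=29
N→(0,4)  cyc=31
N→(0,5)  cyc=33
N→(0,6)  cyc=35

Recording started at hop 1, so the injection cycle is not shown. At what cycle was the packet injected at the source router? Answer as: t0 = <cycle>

t0 = 13

cyc[1] = 15 and cyc[k] = t0 + k·L for every k.
So t0 = 15 − 1·2 = 13.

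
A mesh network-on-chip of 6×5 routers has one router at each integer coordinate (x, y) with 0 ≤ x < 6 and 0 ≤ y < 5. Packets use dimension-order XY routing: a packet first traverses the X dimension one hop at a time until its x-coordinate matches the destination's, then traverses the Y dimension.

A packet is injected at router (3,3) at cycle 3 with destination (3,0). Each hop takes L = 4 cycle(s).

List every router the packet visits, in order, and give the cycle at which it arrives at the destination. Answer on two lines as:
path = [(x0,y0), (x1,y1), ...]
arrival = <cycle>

t=3: at (3,3)
t=7: at (3,2) after S
t=11: at (3,1) after S
t=15: at (3,0) after S

path = [(3,3), (3,2), (3,1), (3,0)]
arrival = 15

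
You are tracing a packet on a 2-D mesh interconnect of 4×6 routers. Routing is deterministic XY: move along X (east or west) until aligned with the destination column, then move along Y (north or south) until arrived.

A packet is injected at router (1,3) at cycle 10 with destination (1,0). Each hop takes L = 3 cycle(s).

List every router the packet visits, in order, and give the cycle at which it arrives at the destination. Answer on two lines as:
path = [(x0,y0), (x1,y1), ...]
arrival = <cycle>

path = [(1,3), (1,2), (1,1), (1,0)]
arrival = 19

src (1,3)  cyc=10
S→(1,2)  cyc=13
S→(1,1)  cyc=16
S→(1,0)  cyc=19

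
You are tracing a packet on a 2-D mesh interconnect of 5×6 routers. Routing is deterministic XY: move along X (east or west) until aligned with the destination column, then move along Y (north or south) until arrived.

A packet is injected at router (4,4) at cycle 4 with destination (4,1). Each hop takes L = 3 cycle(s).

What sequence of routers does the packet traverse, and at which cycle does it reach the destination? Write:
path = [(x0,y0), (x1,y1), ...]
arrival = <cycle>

path = [(4,4), (4,3), (4,2), (4,1)]
arrival = 13

hop 0: (4,4) @ cyc 4
hop 1: (4,3) @ cyc 7  [S]
hop 2: (4,2) @ cyc 10  [S]
hop 3: (4,1) @ cyc 13  [S]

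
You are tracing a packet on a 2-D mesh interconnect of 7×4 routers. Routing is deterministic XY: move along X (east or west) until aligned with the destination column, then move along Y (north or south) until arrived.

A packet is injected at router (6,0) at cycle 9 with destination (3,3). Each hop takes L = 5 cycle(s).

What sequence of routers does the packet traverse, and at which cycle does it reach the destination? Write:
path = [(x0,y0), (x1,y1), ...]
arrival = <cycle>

path = [(6,0), (5,0), (4,0), (3,0), (3,1), (3,2), (3,3)]
arrival = 39

hop 0: (6,0) @ cyc 9
hop 1: (5,0) @ cyc 14  [W]
hop 2: (4,0) @ cyc 19  [W]
hop 3: (3,0) @ cyc 24  [W]
hop 4: (3,1) @ cyc 29  [N]
hop 5: (3,2) @ cyc 34  [N]
hop 6: (3,3) @ cyc 39  [N]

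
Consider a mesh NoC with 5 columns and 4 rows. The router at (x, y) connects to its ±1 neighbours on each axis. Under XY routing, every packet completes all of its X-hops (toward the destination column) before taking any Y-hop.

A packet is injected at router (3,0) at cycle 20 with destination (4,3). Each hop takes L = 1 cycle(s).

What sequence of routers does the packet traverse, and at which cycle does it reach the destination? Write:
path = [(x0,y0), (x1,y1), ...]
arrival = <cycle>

hop 0: (3,0) @ cyc 20
hop 1: (4,0) @ cyc 21  [E]
hop 2: (4,1) @ cyc 22  [N]
hop 3: (4,2) @ cyc 23  [N]
hop 4: (4,3) @ cyc 24  [N]

path = [(3,0), (4,0), (4,1), (4,2), (4,3)]
arrival = 24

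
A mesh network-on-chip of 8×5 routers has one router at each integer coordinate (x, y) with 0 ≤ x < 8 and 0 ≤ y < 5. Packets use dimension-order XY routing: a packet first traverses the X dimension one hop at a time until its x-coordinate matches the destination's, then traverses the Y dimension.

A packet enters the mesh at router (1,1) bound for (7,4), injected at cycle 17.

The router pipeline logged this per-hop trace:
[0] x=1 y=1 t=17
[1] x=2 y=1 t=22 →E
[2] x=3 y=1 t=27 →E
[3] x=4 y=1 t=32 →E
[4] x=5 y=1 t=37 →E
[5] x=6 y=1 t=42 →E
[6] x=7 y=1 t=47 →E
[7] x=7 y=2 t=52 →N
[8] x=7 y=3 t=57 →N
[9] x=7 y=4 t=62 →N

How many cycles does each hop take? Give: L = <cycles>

Between hops 0 and 1 the cycle counter advances 22 − 17 = 5.
Each hop adds L, hence L = 5.

L = 5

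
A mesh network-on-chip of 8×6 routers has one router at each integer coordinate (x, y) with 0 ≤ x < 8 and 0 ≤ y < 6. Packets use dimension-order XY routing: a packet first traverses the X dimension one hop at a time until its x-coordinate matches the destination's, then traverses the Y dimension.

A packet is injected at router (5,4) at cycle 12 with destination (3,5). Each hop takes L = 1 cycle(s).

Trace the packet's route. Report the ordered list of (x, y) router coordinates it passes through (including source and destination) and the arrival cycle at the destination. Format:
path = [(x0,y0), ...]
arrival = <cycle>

  0. router=(5,4) cycle=12 (inject)
  1. router=(4,4) cycle=13 dir=W
  2. router=(3,4) cycle=14 dir=W
  3. router=(3,5) cycle=15 dir=N

path = [(5,4), (4,4), (3,4), (3,5)]
arrival = 15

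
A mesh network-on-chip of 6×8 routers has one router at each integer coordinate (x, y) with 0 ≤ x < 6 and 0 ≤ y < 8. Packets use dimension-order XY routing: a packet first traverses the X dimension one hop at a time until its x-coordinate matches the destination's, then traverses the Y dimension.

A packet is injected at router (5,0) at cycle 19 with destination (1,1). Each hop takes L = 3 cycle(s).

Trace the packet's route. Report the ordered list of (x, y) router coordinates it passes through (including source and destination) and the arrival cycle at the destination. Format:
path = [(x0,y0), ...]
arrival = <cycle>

t=19: at (5,0)
t=22: at (4,0) after W
t=25: at (3,0) after W
t=28: at (2,0) after W
t=31: at (1,0) after W
t=34: at (1,1) after N

path = [(5,0), (4,0), (3,0), (2,0), (1,0), (1,1)]
arrival = 34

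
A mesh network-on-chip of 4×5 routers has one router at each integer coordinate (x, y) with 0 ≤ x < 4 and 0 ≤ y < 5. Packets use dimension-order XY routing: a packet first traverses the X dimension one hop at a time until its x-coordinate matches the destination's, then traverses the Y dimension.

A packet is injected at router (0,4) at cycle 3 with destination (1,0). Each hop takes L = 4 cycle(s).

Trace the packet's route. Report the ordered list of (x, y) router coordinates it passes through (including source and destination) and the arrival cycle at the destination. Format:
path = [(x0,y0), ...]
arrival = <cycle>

path = [(0,4), (1,4), (1,3), (1,2), (1,1), (1,0)]
arrival = 23

[0] x=0 y=4 t=3
[1] x=1 y=4 t=7 →E
[2] x=1 y=3 t=11 →S
[3] x=1 y=2 t=15 →S
[4] x=1 y=1 t=19 →S
[5] x=1 y=0 t=23 →S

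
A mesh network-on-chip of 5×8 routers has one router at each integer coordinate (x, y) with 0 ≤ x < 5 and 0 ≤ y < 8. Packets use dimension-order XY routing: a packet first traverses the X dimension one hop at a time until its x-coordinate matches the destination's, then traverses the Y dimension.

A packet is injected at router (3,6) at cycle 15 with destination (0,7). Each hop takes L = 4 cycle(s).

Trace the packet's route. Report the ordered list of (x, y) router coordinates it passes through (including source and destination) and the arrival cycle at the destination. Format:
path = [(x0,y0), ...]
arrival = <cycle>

hop 0: (3,6) @ cyc 15
hop 1: (2,6) @ cyc 19  [W]
hop 2: (1,6) @ cyc 23  [W]
hop 3: (0,6) @ cyc 27  [W]
hop 4: (0,7) @ cyc 31  [N]

path = [(3,6), (2,6), (1,6), (0,6), (0,7)]
arrival = 31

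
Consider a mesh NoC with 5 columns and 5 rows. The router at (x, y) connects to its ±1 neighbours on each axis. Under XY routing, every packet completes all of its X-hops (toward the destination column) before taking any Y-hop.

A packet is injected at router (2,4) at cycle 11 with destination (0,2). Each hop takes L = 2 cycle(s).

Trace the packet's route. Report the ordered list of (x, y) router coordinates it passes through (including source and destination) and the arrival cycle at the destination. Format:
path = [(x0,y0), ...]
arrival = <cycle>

#0 — 2,4 | c11
#1 — 1,4 | c13 | W
#2 — 0,4 | c15 | W
#3 — 0,3 | c17 | S
#4 — 0,2 | c19 | S

path = [(2,4), (1,4), (0,4), (0,3), (0,2)]
arrival = 19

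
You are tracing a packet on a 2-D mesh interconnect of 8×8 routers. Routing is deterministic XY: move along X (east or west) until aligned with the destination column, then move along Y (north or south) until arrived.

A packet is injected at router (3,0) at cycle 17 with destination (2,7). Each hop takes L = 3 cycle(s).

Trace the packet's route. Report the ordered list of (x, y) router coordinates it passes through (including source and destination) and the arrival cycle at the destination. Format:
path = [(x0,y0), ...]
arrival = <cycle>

path = [(3,0), (2,0), (2,1), (2,2), (2,3), (2,4), (2,5), (2,6), (2,7)]
arrival = 41

  0. router=(3,0) cycle=17 (inject)
  1. router=(2,0) cycle=20 dir=W
  2. router=(2,1) cycle=23 dir=N
  3. router=(2,2) cycle=26 dir=N
  4. router=(2,3) cycle=29 dir=N
  5. router=(2,4) cycle=32 dir=N
  6. router=(2,5) cycle=35 dir=N
  7. router=(2,6) cycle=38 dir=N
  8. router=(2,7) cycle=41 dir=N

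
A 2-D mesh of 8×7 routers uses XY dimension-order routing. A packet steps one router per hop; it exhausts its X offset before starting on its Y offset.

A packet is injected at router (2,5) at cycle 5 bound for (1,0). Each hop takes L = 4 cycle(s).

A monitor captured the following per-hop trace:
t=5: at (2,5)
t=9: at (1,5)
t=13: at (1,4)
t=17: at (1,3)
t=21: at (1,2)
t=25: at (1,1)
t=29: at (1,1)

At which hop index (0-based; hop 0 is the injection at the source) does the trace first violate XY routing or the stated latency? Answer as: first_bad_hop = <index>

hop 1: step (-1,+0), +4 cyc — ok
hop 2: step (+0,-1), +4 cyc — ok
hop 3: step (+0,-1), +4 cyc — ok
hop 4: step (+0,-1), +4 cyc — ok
hop 5: step (+0,-1), +4 cyc — ok
hop 6: step (+0,+0), +4 cyc — BAD: non-unit step

first_bad_hop = 6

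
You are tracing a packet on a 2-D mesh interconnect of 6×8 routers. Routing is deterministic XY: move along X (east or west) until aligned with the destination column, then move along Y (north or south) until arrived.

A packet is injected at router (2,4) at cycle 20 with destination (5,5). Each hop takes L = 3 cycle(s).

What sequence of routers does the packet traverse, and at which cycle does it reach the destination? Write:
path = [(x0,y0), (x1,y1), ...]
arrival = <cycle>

hop 0: (2,4) @ cyc 20
hop 1: (3,4) @ cyc 23  [E]
hop 2: (4,4) @ cyc 26  [E]
hop 3: (5,4) @ cyc 29  [E]
hop 4: (5,5) @ cyc 32  [N]

path = [(2,4), (3,4), (4,4), (5,4), (5,5)]
arrival = 32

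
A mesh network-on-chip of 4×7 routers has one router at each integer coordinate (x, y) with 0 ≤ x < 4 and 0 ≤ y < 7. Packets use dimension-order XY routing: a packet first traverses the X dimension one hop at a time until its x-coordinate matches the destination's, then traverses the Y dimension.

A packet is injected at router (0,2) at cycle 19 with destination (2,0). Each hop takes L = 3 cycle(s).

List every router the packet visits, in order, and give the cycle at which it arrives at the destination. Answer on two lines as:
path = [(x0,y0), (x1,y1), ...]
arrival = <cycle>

path = [(0,2), (1,2), (2,2), (2,1), (2,0)]
arrival = 31

  0. router=(0,2) cycle=19 (inject)
  1. router=(1,2) cycle=22 dir=E
  2. router=(2,2) cycle=25 dir=E
  3. router=(2,1) cycle=28 dir=S
  4. router=(2,0) cycle=31 dir=S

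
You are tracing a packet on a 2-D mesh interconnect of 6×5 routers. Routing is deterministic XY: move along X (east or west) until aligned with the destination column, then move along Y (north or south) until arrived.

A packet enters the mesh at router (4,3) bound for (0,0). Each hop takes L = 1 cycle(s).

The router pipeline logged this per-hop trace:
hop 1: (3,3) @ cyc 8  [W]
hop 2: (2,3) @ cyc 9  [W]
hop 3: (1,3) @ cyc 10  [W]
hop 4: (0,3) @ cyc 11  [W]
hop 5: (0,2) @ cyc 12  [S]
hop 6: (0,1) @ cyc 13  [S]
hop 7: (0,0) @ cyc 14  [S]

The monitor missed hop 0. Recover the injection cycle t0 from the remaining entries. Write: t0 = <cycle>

At hop 1 the cycle is 8; in general cyc_k = t0 + kL.
t0 = cyc[1] − L = 8 − 1 = 7.

t0 = 7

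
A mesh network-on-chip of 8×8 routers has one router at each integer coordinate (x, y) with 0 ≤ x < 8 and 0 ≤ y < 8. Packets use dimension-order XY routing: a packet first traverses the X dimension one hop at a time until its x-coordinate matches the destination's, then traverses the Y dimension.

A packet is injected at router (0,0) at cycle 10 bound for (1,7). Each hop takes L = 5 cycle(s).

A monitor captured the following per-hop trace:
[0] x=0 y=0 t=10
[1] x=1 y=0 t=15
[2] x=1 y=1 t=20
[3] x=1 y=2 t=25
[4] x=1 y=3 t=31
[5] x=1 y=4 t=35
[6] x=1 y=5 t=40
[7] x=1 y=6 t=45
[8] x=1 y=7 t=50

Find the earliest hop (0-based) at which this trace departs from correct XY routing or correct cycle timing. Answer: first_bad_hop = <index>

first_bad_hop = 4

[1] (+1,+0) / 5c ⇒ ok
[2] (+0,+1) / 5c ⇒ ok
[3] (+0,+1) / 5c ⇒ ok
[4] (+0,+1) / 6c ⇒ BAD: Δcyc=6≠L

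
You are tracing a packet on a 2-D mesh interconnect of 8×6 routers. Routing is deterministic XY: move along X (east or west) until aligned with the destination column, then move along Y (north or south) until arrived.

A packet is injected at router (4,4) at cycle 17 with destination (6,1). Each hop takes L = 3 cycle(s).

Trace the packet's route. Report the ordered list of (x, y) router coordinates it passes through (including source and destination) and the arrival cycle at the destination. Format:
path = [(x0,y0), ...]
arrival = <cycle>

  0. router=(4,4) cycle=17 (inject)
  1. router=(5,4) cycle=20 dir=E
  2. router=(6,4) cycle=23 dir=E
  3. router=(6,3) cycle=26 dir=S
  4. router=(6,2) cycle=29 dir=S
  5. router=(6,1) cycle=32 dir=S

path = [(4,4), (5,4), (6,4), (6,3), (6,2), (6,1)]
arrival = 32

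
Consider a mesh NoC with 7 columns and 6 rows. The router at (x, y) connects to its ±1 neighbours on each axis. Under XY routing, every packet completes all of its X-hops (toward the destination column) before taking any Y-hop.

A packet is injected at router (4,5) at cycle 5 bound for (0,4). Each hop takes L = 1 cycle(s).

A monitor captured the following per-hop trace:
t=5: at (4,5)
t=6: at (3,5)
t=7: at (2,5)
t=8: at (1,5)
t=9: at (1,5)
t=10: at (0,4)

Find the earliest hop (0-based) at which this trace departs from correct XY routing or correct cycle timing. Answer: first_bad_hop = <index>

first_bad_hop = 4

hop 1: step (-1,+0), +1 cyc — ok
hop 2: step (-1,+0), +1 cyc — ok
hop 3: step (-1,+0), +1 cyc — ok
hop 4: step (+0,+0), +1 cyc — BAD: non-unit step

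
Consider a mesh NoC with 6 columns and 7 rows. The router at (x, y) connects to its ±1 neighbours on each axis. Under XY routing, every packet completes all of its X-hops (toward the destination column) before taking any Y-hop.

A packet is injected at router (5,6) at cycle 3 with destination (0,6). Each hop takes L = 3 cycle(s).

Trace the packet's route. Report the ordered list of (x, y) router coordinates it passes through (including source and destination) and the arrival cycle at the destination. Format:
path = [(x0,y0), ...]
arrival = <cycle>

hop 0: (5,6) @ cyc 3
hop 1: (4,6) @ cyc 6  [W]
hop 2: (3,6) @ cyc 9  [W]
hop 3: (2,6) @ cyc 12  [W]
hop 4: (1,6) @ cyc 15  [W]
hop 5: (0,6) @ cyc 18  [W]

path = [(5,6), (4,6), (3,6), (2,6), (1,6), (0,6)]
arrival = 18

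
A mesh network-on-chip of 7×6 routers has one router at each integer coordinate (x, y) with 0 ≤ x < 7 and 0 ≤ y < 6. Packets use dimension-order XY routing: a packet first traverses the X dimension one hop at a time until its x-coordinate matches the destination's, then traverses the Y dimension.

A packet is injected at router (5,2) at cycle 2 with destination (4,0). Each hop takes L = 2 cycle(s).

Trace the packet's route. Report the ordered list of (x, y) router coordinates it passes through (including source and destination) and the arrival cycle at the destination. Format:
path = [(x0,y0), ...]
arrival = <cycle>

hop 0: (5,2) @ cyc 2
hop 1: (4,2) @ cyc 4  [W]
hop 2: (4,1) @ cyc 6  [S]
hop 3: (4,0) @ cyc 8  [S]

path = [(5,2), (4,2), (4,1), (4,0)]
arrival = 8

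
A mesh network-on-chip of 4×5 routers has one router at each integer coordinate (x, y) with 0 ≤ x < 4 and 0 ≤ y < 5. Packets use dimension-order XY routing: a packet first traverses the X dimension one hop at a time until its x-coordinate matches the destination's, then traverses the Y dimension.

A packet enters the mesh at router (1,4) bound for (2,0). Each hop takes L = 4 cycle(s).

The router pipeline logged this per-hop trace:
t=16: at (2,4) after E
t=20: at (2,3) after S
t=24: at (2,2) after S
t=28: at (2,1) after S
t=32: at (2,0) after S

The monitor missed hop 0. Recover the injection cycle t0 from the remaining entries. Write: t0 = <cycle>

t0 = 12

At hop 1 the cycle is 16; in general cyc_k = t0 + kL.
t0 = cyc[1] − L = 16 − 4 = 12.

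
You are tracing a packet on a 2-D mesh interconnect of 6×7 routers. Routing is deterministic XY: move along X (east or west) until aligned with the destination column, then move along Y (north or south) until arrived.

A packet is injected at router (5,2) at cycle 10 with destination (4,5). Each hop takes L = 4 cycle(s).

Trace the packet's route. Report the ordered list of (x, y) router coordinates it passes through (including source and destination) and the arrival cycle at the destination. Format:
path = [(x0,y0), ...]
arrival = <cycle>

path = [(5,2), (4,2), (4,3), (4,4), (4,5)]
arrival = 26

hop 0: (5,2) @ cyc 10
hop 1: (4,2) @ cyc 14  [W]
hop 2: (4,3) @ cyc 18  [N]
hop 3: (4,4) @ cyc 22  [N]
hop 4: (4,5) @ cyc 26  [N]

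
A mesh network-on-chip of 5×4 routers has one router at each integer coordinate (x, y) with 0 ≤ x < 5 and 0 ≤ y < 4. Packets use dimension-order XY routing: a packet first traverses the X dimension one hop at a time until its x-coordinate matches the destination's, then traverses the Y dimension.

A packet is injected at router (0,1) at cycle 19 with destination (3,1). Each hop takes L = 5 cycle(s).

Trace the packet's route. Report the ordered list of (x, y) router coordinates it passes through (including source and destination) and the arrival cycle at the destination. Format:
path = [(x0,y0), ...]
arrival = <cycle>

path = [(0,1), (1,1), (2,1), (3,1)]
arrival = 34

hop 0: (0,1) @ cyc 19
hop 1: (1,1) @ cyc 24  [E]
hop 2: (2,1) @ cyc 29  [E]
hop 3: (3,1) @ cyc 34  [E]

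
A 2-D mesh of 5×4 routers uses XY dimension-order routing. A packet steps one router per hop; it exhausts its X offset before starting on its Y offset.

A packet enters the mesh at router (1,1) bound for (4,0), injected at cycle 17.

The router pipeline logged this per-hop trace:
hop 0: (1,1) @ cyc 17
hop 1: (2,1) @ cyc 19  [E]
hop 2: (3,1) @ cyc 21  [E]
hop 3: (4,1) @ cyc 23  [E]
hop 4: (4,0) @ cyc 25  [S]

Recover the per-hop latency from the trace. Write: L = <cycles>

L = 2

Δcyc across hop 0→1: 19 − 17 = 2.
One hop costs L cycles, so L = 2.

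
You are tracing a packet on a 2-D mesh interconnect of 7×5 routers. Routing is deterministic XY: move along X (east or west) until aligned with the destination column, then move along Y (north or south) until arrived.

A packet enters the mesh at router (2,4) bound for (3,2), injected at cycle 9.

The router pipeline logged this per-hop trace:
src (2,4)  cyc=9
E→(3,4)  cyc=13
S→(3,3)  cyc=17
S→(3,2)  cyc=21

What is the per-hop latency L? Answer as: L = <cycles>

L = 4

cyc[1] − cyc[0] = 13 − 9 = 4.
That increment is L by definition: L = 4.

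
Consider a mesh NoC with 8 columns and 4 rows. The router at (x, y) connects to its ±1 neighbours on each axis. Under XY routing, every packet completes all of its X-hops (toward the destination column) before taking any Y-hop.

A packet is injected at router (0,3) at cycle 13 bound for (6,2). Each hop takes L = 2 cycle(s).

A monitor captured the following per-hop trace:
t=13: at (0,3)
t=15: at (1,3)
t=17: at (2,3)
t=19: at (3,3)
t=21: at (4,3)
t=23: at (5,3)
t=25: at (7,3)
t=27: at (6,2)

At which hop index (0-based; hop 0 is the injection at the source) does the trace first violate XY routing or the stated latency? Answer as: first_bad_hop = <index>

hop 1: step (+1,+0), +2 cyc — ok
hop 2: step (+1,+0), +2 cyc — ok
hop 3: step (+1,+0), +2 cyc — ok
hop 4: step (+1,+0), +2 cyc — ok
hop 5: step (+1,+0), +2 cyc — ok
hop 6: step (+2,+0), +2 cyc — BAD: non-unit step

first_bad_hop = 6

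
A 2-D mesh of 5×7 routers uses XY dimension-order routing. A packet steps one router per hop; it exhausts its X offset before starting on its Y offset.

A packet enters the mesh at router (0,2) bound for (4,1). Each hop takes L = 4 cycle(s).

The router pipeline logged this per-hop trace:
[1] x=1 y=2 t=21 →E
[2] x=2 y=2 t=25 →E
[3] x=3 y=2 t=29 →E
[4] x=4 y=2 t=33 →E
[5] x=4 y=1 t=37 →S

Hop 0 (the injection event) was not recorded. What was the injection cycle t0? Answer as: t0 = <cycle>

cyc[1] = 21 and cyc[k] = t0 + k·L for every k.
t0 = cyc[1] − L = 21 − 4 = 17.

t0 = 17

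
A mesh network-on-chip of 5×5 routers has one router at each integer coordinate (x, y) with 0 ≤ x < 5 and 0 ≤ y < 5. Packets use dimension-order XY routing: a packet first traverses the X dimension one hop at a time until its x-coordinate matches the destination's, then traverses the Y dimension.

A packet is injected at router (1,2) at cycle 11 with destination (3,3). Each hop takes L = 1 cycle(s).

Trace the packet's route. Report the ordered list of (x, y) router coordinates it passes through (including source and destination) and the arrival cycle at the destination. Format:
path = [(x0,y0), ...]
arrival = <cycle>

  0. router=(1,2) cycle=11 (inject)
  1. router=(2,2) cycle=12 dir=E
  2. router=(3,2) cycle=13 dir=E
  3. router=(3,3) cycle=14 dir=N

path = [(1,2), (2,2), (3,2), (3,3)]
arrival = 14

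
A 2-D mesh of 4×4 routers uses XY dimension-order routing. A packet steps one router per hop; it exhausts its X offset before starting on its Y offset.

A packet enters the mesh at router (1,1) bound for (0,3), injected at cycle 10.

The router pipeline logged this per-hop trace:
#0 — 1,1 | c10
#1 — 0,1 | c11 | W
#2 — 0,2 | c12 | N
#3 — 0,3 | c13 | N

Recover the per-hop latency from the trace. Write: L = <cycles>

L = 1

Δcyc across hop 0→1: 11 − 10 = 1.
Each hop adds L, hence L = 1.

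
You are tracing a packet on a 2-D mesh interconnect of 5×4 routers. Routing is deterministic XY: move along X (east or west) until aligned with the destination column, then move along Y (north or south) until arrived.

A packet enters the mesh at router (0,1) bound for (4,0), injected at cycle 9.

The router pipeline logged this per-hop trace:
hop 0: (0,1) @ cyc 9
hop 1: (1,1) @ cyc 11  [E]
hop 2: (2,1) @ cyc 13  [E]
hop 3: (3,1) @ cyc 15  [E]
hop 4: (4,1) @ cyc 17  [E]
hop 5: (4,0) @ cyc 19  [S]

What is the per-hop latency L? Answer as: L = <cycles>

L = 2

Between hops 0 and 1 the cycle counter advances 11 − 9 = 2.
Per-hop latency L = Δcyc = 2.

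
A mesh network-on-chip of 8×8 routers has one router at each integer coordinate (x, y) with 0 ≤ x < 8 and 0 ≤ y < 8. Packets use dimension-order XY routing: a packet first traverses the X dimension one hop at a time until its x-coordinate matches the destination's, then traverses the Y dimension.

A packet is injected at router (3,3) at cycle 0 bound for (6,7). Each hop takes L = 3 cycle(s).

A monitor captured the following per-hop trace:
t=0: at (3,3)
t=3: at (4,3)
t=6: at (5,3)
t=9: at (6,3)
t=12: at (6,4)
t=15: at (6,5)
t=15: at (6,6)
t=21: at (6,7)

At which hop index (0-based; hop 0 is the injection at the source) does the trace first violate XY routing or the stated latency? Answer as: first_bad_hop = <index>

[1] (+1,+0) / 3c ⇒ ok
[2] (+1,+0) / 3c ⇒ ok
[3] (+1,+0) / 3c ⇒ ok
[4] (+0,+1) / 3c ⇒ ok
[5] (+0,+1) / 3c ⇒ ok
[6] (+0,+1) / 0c ⇒ BAD: Δcyc=0≠L

first_bad_hop = 6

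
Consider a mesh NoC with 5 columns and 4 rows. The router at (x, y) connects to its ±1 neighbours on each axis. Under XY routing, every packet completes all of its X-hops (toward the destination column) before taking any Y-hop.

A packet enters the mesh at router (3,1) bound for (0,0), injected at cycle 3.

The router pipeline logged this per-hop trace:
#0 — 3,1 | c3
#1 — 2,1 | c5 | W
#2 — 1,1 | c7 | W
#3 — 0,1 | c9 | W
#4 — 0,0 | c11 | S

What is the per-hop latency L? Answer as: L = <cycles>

cyc[1] − cyc[0] = 5 − 3 = 2.
Each hop adds L, hence L = 2.

L = 2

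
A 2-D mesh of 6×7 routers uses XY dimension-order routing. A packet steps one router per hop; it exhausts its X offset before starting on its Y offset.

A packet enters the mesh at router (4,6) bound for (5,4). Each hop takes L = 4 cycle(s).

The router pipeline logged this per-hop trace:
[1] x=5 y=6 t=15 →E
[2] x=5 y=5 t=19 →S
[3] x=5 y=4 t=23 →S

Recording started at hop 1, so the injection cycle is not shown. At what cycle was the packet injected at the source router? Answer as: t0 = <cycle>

t0 = 11

The first recorded entry is hop 1 at cycle 15.
Subtract one hop: t0 = 15 − 4 = 11.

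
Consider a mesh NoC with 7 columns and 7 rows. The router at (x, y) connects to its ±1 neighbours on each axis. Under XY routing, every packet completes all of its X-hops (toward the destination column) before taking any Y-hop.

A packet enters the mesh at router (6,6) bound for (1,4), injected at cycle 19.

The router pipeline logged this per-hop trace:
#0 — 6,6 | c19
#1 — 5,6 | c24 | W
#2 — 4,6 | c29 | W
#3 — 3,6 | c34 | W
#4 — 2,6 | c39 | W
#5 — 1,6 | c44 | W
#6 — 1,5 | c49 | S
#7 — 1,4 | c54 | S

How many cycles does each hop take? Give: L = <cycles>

Between hops 0 and 1 the cycle counter advances 24 − 19 = 5.
Each hop adds L, hence L = 5.

L = 5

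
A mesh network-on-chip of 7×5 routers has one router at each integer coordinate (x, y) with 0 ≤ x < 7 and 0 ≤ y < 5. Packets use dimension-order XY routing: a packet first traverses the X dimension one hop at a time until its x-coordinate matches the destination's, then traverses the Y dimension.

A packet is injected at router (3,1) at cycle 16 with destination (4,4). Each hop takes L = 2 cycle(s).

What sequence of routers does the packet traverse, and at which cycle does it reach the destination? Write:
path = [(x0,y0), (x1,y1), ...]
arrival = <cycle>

path = [(3,1), (4,1), (4,2), (4,3), (4,4)]
arrival = 24

hop 0: (3,1) @ cyc 16
hop 1: (4,1) @ cyc 18  [E]
hop 2: (4,2) @ cyc 20  [N]
hop 3: (4,3) @ cyc 22  [N]
hop 4: (4,4) @ cyc 24  [N]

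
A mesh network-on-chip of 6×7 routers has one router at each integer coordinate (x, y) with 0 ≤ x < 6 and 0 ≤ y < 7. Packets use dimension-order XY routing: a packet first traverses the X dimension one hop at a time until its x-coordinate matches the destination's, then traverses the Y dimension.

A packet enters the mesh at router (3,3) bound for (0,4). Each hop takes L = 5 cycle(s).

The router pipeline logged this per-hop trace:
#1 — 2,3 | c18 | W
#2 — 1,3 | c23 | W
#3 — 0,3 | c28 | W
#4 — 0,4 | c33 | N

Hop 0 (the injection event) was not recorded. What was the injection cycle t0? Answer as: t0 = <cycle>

cyc[1] = 18 and cyc[k] = t0 + k·L for every k.
So t0 = 18 − 1·5 = 13.

t0 = 13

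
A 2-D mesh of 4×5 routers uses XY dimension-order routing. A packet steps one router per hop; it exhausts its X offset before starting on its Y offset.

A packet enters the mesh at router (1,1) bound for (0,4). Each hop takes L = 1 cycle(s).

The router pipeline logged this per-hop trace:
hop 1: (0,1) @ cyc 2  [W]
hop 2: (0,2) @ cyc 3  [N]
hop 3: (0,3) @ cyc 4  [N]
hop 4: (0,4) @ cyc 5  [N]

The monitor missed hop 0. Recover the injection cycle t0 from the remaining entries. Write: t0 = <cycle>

cyc[1] = 2 and cyc[k] = t0 + k·L for every k.
Subtract one hop: t0 = 2 − 1 = 1.

t0 = 1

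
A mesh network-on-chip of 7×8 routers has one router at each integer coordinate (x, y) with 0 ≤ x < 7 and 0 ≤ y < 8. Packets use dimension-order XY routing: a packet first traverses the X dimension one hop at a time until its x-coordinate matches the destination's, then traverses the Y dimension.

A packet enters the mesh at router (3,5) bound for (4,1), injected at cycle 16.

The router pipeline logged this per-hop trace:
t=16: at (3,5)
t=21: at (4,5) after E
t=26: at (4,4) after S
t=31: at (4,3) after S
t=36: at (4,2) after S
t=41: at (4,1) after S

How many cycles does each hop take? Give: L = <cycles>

cyc[1] − cyc[0] = 21 − 16 = 5.
Per-hop latency L = Δcyc = 5.

L = 5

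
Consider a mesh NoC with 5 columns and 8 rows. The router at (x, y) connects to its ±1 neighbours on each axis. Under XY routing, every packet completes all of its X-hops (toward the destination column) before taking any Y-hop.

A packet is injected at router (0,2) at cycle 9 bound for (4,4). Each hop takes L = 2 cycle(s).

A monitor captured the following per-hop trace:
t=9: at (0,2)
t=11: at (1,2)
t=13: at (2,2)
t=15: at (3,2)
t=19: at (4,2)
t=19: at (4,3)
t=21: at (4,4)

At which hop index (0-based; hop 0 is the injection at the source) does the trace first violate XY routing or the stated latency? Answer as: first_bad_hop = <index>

first_bad_hop = 4

[1] (+1,+0) / 2c ⇒ ok
[2] (+1,+0) / 2c ⇒ ok
[3] (+1,+0) / 2c ⇒ ok
[4] (+1,+0) / 4c ⇒ BAD: Δcyc=4≠L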